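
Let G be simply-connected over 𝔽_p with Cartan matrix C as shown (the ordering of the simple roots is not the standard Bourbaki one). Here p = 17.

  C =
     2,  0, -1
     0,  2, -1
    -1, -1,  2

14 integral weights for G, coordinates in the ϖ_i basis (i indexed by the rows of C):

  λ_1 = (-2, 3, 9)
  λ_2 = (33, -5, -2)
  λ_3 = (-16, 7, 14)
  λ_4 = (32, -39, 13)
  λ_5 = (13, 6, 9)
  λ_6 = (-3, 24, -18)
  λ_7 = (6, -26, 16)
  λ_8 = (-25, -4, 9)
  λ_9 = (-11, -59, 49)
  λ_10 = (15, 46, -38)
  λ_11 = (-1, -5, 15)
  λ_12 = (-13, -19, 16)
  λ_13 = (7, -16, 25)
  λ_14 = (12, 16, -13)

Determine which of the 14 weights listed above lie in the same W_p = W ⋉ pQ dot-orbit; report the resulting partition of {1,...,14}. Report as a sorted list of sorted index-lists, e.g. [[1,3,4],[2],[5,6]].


C ↔ A_3 under row/col permutation; |W(A_3)| = 24.

Alcove-folded reps (p=17, 14 weights, presented ϖ-order):

    λ_1+ρ ↦ (1, 4, 9)
    λ_2+ρ ↦ (0, 4, 12)
    λ_3+ρ ↦ (9, 2, 0)
    λ_4+ρ ↦ (1, 4, 9)
    λ_5+ρ ↦ (0, 7, 3)
    λ_6+ρ ↦ (9, 2, 0)
    λ_7+ρ ↦ (7, 9, 0)
    λ_8+ρ ↦ (0, 7, 3)
    λ_9+ρ ↦ (1, 1, 6)
    λ_10+ρ ↦ (1, 4, 9)
    λ_11+ρ ↦ (0, 4, 12)
    λ_12+ρ ↦ (0, 4, 12)
    λ_13+ρ ↦ (9, 2, 0)
    λ_14+ρ ↦ (0, 4, 12)

The 14 indices split into 6 linkage classes (same alcove rep ⇔ same W_17-dot-orbit):

[[1, 4, 10], [2, 11, 12, 14], [3, 6, 13], [5, 8], [7], [9]]


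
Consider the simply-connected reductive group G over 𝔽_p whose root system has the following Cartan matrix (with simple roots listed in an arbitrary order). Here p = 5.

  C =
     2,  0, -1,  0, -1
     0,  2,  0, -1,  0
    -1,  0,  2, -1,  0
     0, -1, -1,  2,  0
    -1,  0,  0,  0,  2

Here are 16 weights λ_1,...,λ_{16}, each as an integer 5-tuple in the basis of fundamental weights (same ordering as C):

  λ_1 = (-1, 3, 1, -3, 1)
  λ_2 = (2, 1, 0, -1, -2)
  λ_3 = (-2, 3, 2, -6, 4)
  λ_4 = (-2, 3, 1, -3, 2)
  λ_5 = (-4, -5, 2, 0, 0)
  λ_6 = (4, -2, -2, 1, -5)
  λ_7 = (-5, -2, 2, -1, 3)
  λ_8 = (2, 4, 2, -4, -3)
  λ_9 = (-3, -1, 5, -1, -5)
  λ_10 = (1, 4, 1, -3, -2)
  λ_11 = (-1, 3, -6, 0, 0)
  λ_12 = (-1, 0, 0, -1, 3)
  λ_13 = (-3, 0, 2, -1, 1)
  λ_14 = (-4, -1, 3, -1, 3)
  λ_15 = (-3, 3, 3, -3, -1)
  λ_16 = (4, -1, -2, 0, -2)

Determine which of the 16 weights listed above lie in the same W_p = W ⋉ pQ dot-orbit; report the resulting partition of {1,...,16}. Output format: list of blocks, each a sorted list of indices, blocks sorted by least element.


Root system A_5: the 5×5 matrix C matches after relabeling.

W_5-reps of the 16 weights in Ā_5 (same 5-coord order as C):

  λ_1+ρ ↦ (0, 1, 0, 2, 1) · λ_2+ρ ↦ (2, 1, 1, 0, 0) · λ_3+ρ ↦ (2, 1, 1, 0, 0) · λ_4+ρ ↦ (0, 1, 1, 1, 1) · λ_5+ρ ↦ (2, 1, 1, 0, 0) · λ_6+ρ ↦ (0, 0, 1, 0, 3) · λ_7+ρ ↦ (2, 1, 1, 0, 0) · λ_8+ρ ↦ (0, 1, 0, 2, 1) · λ_9+ρ ↦ (3, 0, 1, 0, 1) · λ_10+ρ ↦ (0, 1, 0, 2, 1) · λ_11+ρ ↦ (3, 0, 1, 0, 1) · λ_12+ρ ↦ (0, 0, 1, 0, 3) · λ_13+ρ ↦ (2, 1, 1, 0, 0) · λ_14+ρ ↦ (3, 0, 1, 0, 1) · λ_15+ρ ↦ (0, 1, 0, 2, 1) · λ_16+ρ ↦ (3, 0, 1, 0, 1)

Linkage partition of the 16 weights (5 classes, p=5):

[[1, 8, 10, 15], [2, 3, 5, 7, 13], [4], [6, 12], [9, 11, 14, 16]]


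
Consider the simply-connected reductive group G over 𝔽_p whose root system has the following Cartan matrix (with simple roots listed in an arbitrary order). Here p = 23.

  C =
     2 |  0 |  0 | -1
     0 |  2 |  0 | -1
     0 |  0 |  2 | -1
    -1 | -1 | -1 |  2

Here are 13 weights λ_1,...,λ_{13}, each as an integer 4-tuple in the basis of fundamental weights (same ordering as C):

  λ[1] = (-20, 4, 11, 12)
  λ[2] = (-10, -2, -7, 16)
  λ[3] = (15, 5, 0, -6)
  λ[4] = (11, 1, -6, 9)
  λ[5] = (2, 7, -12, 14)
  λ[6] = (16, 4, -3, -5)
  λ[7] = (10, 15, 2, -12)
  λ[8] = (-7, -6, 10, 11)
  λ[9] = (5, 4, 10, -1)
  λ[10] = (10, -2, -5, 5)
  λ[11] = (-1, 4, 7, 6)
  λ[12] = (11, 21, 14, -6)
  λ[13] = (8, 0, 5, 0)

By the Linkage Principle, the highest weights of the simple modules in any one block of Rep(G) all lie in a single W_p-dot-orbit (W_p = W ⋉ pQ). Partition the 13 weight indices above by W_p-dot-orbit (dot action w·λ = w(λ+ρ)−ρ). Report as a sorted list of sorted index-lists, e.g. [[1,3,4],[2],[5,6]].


Root system D_4: the 4×4 matrix C matches after relabeling.

Each λ_j+ρ reduced to Ā_23; 4-tuples below use C's row order:

    1: (11, 1, 4, 1)
    2: (9, 1, 6, 1)
    3: (11, 1, 4, 1)
    4: (11, 1, 4, 1)
    5: (0, 5, 8, 3)
    6: (11, 1, 4, 1)
    7: (0, 5, 8, 3)
    8: (6, 5, 11, 0)
    9: (6, 5, 11, 0)
    10: (11, 1, 4, 1)
    11: (0, 5, 8, 3)
    12: (9, 1, 6, 1)
    13: (9, 1, 6, 1)

Grouping the 13 weights by Ā_23-representative: 4 linkage classes.

[[1, 3, 4, 6, 10], [2, 12, 13], [5, 7, 11], [8, 9]]


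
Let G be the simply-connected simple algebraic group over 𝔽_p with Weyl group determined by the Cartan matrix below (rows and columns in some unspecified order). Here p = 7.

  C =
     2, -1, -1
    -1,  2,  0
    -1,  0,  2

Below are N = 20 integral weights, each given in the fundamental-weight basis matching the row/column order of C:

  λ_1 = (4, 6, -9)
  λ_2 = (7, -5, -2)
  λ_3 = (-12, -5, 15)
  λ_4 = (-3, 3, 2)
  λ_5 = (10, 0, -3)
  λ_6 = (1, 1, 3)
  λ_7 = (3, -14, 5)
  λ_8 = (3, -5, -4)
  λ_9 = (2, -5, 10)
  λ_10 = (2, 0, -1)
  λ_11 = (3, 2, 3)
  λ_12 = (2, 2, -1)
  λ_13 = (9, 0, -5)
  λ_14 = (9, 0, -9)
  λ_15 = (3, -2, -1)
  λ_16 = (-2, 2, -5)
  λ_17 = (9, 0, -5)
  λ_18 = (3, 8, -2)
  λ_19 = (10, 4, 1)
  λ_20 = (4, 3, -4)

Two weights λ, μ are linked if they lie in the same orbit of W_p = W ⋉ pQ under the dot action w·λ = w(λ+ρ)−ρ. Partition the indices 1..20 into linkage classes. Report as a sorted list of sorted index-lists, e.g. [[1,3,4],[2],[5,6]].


Type A_3, rank 3, |W|=24; reorder rows/cols to standard.

Alcove-folded reps (p=7, 20 weights, presented ϖ-order):

  λ_1+ρ ↦ (2, 1, 0);  λ_2+ρ ↦ (3, 3, 0);  λ_3+ρ ↦ (2, 1, 3);  λ_4+ρ ↦ (2, 2, 1);  λ_5+ρ ↦ (2, 2, 1);  λ_6+ρ ↦ (2, 1, 3);  λ_7+ρ ↦ (1, 2, 3);  λ_8+ρ ↦ (3, 1, 0);  λ_9+ρ ↦ (3, 1, 0);  λ_10+ρ ↦ (3, 1, 0);  λ_11+ρ ↦ (3, 1, 0);  λ_12+ρ ↦ (3, 3, 0);  λ_13+ρ ↦ (3, 3, 0);  λ_14+ρ ↦ (1, 2, 3);  λ_15+ρ ↦ (3, 1, 0);  λ_16+ρ ↦ (2, 2, 1);  λ_17+ρ ↦ (3, 3, 0);  λ_18+ρ ↦ (2, 1, 3);  λ_19+ρ ↦ (2, 2, 1);  λ_20+ρ ↦ (2, 2, 1)

These 20 weights hit 6 W_7-dot-orbits; sizes (1, 4, 3, 5, 2, 5):

[[1], [2, 12, 13, 17], [3, 6, 18], [4, 5, 16, 19, 20], [7, 14], [8, 9, 10, 11, 15]]


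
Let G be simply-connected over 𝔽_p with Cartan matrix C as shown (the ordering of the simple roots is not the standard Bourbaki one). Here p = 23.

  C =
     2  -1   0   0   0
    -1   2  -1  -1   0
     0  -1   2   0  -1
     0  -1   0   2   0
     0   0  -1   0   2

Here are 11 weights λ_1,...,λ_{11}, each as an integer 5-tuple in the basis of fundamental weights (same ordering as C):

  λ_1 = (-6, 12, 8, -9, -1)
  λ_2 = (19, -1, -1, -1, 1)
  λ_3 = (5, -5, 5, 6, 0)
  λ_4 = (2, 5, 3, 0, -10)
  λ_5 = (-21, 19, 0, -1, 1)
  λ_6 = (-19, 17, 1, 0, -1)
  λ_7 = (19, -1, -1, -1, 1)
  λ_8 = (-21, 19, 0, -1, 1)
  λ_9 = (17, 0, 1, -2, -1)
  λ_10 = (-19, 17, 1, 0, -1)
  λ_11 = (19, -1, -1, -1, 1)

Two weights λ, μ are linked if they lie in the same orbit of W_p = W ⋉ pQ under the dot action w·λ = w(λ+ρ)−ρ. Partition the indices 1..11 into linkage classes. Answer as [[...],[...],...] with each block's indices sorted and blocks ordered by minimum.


C ↔ D_5 under row/col permutation; |W(D_5)| = 1920.

Each λ_j+ρ reduced to Ā_23; 5-tuples below use C's row order:

  λ_1 → (5, 0, 1, 8, 0)
  λ_2 → (20, 0, 0, 0, 2)
  λ_3 → (2, 4, 2, 3, 1)
  λ_4 → (3, 1, 5, 1, 4)
  λ_5 → (20, 0, 0, 0, 2)
  λ_6 → (18, 0, 2, 1, 0)
  λ_7 → (20, 0, 0, 0, 2)
  λ_8 → (20, 0, 0, 0, 2)
  λ_9 → (18, 0, 2, 1, 0)
  λ_10 → (18, 0, 2, 1, 0)
  λ_11 → (20, 0, 0, 0, 2)

Partition of {1..11} into 5 W_23-dot-orbits:

[[1], [2, 5, 7, 8, 11], [3], [4], [6, 9, 10]]


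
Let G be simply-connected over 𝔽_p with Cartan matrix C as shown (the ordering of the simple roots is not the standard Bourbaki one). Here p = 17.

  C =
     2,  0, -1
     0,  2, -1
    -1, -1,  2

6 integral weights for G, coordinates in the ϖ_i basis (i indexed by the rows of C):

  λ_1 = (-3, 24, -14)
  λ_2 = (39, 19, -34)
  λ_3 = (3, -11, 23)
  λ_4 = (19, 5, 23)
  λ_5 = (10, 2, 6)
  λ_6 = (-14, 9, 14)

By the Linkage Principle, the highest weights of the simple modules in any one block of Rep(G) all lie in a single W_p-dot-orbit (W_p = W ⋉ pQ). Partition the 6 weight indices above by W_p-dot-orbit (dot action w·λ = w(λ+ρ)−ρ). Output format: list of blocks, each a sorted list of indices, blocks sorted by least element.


Root system A_3: the 3×3 matrix C matches after relabeling.

Folding the 6 weights λ_j+ρ into Ā_17 (reps in the given 3-coord order):

  λ_1 → (5, 2, 2)
  λ_2 → (7, 1, 6)
  λ_3 → (7, 1, 6)
  λ_4 → (7, 1, 6)
  λ_5 → (7, 1, 6)
  λ_6 → (5, 2, 2)

Linkage partition of the 6 weights (2 classes, p=17):

[[1, 6], [2, 3, 4, 5]]


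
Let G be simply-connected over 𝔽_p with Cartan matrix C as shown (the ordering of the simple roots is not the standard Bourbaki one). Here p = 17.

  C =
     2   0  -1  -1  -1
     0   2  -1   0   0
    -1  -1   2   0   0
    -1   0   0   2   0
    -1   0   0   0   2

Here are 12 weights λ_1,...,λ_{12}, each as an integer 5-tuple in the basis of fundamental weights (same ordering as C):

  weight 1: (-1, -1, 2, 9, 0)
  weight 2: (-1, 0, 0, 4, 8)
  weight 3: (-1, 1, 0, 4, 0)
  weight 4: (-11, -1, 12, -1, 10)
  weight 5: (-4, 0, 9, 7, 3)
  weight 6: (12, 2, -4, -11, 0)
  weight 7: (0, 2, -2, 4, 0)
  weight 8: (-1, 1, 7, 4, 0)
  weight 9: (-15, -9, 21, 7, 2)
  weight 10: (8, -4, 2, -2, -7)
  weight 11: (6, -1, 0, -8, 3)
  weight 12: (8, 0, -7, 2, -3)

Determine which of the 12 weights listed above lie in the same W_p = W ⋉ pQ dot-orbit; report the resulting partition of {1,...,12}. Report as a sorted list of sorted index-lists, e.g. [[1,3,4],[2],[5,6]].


C ↔ D_5 under row/col permutation; |W(D_5)| = 1920.

λ_j+ρ reflected into Ā_17 (⟨·,θ^∨⟩≤17); 5-tuples as given:

  λ_1+ρ ↦ (0, 0, 3, 10, 1)
  λ_2+ρ ↦ (0, 1, 1, 5, 9)
  λ_3+ρ ↦ (0, 2, 1, 5, 1)
  λ_4+ρ ↦ (0, 0, 3, 10, 1)
  λ_5+ρ ↦ (0, 2, 1, 5, 1)
  λ_6+ρ ↦ (0, 0, 3, 10, 1)
  λ_7+ρ ↦ (0, 2, 1, 5, 1)
  λ_8+ρ ↦ (0, 2, 1, 5, 1)
  λ_9+ρ ↦ (2, 3, 0, 1, 6)
  λ_10+ρ ↦ (2, 3, 0, 1, 6)
  λ_11+ρ ↦ (0, 0, 1, 7, 4)
  λ_12+ρ ↦ (1, 5, 1, 3, 2)

The 12 indices split into 6 linkage classes (same alcove rep ⇔ same W_17-dot-orbit):

[[1, 4, 6], [2], [3, 5, 7, 8], [9, 10], [11], [12]]


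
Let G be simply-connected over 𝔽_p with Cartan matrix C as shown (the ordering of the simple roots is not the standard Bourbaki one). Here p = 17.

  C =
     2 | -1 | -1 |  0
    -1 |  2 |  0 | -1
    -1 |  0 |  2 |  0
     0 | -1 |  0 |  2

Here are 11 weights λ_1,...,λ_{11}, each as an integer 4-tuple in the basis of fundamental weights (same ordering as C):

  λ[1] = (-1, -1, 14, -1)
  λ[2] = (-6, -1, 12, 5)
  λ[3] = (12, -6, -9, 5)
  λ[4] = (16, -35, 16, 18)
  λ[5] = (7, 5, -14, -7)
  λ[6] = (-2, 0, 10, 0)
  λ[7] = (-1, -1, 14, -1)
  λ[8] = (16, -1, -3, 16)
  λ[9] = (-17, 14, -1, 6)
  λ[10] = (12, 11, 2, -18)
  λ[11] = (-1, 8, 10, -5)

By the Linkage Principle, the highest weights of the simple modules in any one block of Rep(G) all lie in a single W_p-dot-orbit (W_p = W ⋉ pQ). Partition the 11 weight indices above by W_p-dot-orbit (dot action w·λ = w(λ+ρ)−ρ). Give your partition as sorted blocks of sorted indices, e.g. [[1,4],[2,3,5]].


Cartan matrix: type A_4 (|W|=120); un-permuting the 4 rows.

Ā_17 reps of the 11 weights (A_4, coords as presented):

  λ_1 → (0, 0, 15, 0);  λ_2 → (0, 5, 8, 1);  λ_3 → (0, 5, 8, 1);  λ_4 → (0, 0, 15, 0);  λ_5 → (0, 5, 8, 1);  λ_6 → (1, 0, 10, 1);  λ_7 → (0, 0, 15, 0);  λ_8 → (0, 0, 15, 0);  λ_9 → (1, 0, 10, 1);  λ_10 → (0, 5, 8, 1);  λ_11 → (0, 5, 8, 1)

Partition of {1..11} into 3 W_17-dot-orbits:

[[1, 4, 7, 8], [2, 3, 5, 10, 11], [6, 9]]


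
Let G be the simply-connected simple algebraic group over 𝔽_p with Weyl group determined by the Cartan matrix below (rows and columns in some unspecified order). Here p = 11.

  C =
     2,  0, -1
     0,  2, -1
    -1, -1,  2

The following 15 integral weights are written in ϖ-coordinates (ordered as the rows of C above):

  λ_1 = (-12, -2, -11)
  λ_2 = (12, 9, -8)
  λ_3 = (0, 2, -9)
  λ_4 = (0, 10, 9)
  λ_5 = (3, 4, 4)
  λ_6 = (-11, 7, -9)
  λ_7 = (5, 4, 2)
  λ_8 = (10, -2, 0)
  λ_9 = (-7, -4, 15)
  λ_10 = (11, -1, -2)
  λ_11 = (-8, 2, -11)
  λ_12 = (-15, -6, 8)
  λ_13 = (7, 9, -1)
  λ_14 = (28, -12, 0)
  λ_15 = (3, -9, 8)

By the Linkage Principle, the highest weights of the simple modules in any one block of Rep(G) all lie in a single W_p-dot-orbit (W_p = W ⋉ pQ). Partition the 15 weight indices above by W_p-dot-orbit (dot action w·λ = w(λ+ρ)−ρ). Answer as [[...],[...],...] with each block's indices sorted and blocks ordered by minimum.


Root system A_3: the 3×3 matrix C matches after relabeling.

W_11-reps of the 15 weights in Ā_11 (same 3-coord order as C):

  1: (10, 0, 0)
  2: (1, 2, 5)
  3: (3, 1, 4)
  4: (10, 0, 0)
  5: (1, 2, 5)
  6: (1, 3, 0)
  7: (3, 2, 3)
  8: (10, 0, 0)
  9: (1, 2, 5)
  10: (10, 0, 0)
  11: (3, 1, 4)
  12: (1, 2, 5)
  13: (1, 3, 0)
  14: (1, 3, 0)
  15: (2, 6, 1)

Partition of {1..15} into 6 W_11-dot-orbits:

[[1, 4, 8, 10], [2, 5, 9, 12], [3, 11], [6, 13, 14], [7], [15]]


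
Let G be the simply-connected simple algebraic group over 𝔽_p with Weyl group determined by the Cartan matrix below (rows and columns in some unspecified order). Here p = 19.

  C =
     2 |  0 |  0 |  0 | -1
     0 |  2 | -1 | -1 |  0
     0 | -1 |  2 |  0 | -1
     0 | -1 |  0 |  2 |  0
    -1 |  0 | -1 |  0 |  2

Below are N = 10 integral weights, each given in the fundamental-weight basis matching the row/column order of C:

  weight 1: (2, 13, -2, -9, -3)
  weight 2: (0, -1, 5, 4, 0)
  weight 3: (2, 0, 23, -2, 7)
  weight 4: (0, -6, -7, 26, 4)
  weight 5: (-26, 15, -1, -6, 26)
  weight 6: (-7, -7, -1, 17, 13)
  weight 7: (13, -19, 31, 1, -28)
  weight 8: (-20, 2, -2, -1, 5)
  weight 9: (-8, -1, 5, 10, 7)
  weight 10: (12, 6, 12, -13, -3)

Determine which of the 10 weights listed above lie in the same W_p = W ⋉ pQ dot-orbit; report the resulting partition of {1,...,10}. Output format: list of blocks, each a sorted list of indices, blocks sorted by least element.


Root system A_5: the 5×5 matrix C matches after relabeling.

λ_j+ρ reflected into Ā_19 (⟨·,θ^∨⟩≤19); 5-tuples as given:

  1: (0, 3, 2, 8, 1) · 2: (1, 0, 6, 5, 1) · 3: (0, 3, 2, 8, 1) · 4: (0, 3, 2, 8, 1) · 5: (5, 0, 2, 11, 1) · 6: (1, 0, 6, 5, 1) · 7: (0, 3, 2, 8, 1) · 8: (5, 0, 2, 11, 1) · 9: (1, 0, 6, 5, 1) · 10: (1, 0, 6, 5, 1)

Partition of {1..10} into 3 W_19-dot-orbits:

[[1, 3, 4, 7], [2, 6, 9, 10], [5, 8]]


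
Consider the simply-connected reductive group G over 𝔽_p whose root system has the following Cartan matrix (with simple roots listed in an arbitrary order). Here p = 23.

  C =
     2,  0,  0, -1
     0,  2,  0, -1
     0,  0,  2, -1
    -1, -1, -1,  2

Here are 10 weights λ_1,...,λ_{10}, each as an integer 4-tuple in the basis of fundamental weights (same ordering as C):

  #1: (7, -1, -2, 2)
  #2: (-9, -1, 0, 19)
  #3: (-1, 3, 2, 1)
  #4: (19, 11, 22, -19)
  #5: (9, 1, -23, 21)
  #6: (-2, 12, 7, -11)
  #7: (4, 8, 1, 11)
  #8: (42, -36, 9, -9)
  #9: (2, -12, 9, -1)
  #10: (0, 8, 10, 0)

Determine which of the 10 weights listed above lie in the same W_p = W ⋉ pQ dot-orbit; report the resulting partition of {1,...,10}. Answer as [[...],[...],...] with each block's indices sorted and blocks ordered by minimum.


Root system D_4: the 4×4 matrix C matches after relabeling.

Ā_23 reps of the 10 weights (D_4, coords as presented):

  [1] (8, 0, 1, 2) · [2] (8, 0, 1, 2) · [3] (0, 4, 3, 2) · [4] (0, 4, 3, 2) · [5] (1, 9, 11, 1) · [6] (8, 0, 1, 2) · [7] (0, 4, 3, 2) · [8] (8, 0, 1, 2) · [9] (8, 0, 1, 2) · [10] (1, 9, 11, 1)

Linkage partition of the 10 weights (3 classes, p=23):

[[1, 2, 6, 8, 9], [3, 4, 7], [5, 10]]


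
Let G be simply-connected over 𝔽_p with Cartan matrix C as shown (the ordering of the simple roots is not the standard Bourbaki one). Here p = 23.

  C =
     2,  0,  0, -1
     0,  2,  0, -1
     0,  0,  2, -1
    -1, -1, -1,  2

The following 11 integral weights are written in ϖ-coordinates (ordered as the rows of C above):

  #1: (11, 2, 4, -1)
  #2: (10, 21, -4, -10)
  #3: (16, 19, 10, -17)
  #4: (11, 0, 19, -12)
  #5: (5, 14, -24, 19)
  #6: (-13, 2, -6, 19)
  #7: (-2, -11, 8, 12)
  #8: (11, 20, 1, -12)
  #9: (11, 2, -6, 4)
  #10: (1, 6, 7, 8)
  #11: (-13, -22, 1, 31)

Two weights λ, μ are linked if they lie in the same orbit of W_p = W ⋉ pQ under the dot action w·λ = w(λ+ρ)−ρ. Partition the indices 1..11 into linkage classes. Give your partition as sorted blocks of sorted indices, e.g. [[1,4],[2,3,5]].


Cartan matrix: type D_4 (|W|=192); un-permuting the 4 rows.

λ_j+ρ reflected into Ā_23 (⟨·,θ^∨⟩≤23); 4-tuples as given:

  1: (12, 3, 5, 0)
  2: (1, 10, 9, 1)
  3: (1, 4, 5, 2)
  4: (1, 10, 9, 1)
  5: (12, 3, 5, 0)
  6: (12, 3, 5, 0)
  7: (1, 10, 9, 1)
  8: (1, 10, 9, 1)
  9: (12, 3, 5, 0)
  10: (1, 4, 5, 2)
  11: (1, 10, 9, 1)

Partition of {1..11} into 3 W_23-dot-orbits:

[[1, 5, 6, 9], [2, 4, 7, 8, 11], [3, 10]]


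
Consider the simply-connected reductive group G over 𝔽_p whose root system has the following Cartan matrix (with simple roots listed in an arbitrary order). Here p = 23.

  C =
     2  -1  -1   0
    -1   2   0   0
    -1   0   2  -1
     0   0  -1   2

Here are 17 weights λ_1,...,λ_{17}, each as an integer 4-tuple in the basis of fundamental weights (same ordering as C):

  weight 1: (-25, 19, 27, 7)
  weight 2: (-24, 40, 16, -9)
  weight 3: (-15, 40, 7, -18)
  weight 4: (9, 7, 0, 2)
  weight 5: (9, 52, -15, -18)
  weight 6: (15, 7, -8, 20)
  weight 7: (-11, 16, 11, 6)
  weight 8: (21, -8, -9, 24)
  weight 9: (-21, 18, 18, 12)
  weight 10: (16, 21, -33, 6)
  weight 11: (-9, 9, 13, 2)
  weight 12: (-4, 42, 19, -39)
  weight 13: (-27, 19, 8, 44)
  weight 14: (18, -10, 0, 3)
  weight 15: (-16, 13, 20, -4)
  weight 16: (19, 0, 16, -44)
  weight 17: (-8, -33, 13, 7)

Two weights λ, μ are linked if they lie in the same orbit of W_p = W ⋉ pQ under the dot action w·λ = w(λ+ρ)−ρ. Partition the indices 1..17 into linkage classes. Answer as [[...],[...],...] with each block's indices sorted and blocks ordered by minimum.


C ↔ A_4 under row/col permutation; |W(A_4)| = 120.

Folding the 17 weights λ_j+ρ into Ā_23 (reps in the given 4-coord order):

    λ_1+ρ ↦ (10, 8, 1, 3)
    λ_2+ρ ↦ (5, 0, 4, 8)
    λ_3+ρ ↦ (5, 0, 4, 8)
    λ_4+ρ ↦ (10, 8, 1, 3)
    λ_5+ρ ↦ (8, 2, 6, 3)
    λ_6+ρ ↦ (2, 7, 6, 1)
    λ_7+ρ ↦ (10, 4, 2, 4)
    λ_8+ρ ↦ (2, 7, 6, 1)
    λ_9+ρ ↦ (10, 8, 1, 3)
    λ_10+ρ ↦ (2, 7, 6, 1)
    λ_11+ρ ↦ (8, 2, 6, 3)
    λ_12+ρ ↦ (14, 1, 3, 3)
    λ_13+ρ ↦ (14, 1, 3, 3)
    λ_14+ρ ↦ (10, 8, 1, 3)
    λ_15+ρ ↦ (14, 1, 3, 3)
    λ_16+ρ ↦ (14, 1, 3, 3)
    λ_17+ρ ↦ (2, 7, 6, 1)

Partition of {1..17} into 6 W_23-dot-orbits:

[[1, 4, 9, 14], [2, 3], [5, 11], [6, 8, 10, 17], [7], [12, 13, 15, 16]]


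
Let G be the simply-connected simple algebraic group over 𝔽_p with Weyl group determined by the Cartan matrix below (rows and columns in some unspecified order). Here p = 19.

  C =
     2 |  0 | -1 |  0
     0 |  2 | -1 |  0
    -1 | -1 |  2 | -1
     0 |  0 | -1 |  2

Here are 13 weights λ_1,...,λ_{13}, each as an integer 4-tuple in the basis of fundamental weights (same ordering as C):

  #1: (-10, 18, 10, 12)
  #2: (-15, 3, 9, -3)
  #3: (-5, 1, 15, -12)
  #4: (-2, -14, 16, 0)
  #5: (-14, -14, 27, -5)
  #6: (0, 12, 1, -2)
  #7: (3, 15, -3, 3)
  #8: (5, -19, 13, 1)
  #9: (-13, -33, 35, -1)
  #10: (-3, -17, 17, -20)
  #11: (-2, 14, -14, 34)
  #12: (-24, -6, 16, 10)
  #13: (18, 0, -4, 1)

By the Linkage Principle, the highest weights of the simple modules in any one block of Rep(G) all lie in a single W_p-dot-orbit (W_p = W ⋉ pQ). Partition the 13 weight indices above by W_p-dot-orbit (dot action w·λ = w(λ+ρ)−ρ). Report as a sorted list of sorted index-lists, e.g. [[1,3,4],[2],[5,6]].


Type D_4, rank 4, |W|=192; reorder rows/cols to standard.

Each λ_j+ρ reduced to Ā_19; 4-tuples below use C's row order:

    [1] (8, 2, 0, 4)
    [2] (8, 2, 0, 4)
    [3] (4, 2, 1, 11)
    [4] (1, 13, 1, 1)
    [5] (4, 4, 2, 5)
    [6] (1, 13, 1, 1)
    [7] (1, 13, 1, 1)
    [8] (1, 13, 1, 1)
    [9] (8, 2, 0, 4)
    [10] (16, 2, 0, 1)
    [11] (1, 13, 1, 1)
    [12] (8, 2, 0, 4)
    [13] (16, 2, 0, 1)

Grouping the 13 weights by Ā_19-representative: 5 linkage classes.

[[1, 2, 9, 12], [3], [4, 6, 7, 8, 11], [5], [10, 13]]


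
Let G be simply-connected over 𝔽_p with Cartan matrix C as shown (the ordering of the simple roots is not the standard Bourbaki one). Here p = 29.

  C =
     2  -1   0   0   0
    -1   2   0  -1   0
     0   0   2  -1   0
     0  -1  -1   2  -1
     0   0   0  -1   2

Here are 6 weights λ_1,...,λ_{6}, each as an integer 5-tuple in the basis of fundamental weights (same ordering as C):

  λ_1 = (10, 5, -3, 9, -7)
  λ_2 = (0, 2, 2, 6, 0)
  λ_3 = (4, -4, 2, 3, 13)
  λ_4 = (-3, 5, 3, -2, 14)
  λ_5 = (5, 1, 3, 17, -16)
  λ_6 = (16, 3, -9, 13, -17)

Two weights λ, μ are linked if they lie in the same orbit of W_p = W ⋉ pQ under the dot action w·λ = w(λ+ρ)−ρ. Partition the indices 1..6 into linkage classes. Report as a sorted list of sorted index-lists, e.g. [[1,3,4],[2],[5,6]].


D_5 Cartan matrix, 5 simple roots permuted; ρ=(1,1,1,1,1).

Alcove-folded reps (p=29, 6 weights, presented ϖ-order):

  1: (11, 0, 2, 2, 6)
  2: (1, 3, 3, 7, 1)
  3: (2, 3, 3, 1, 14)
  4: (2, 3, 3, 1, 14)
  5: (2, 3, 3, 1, 14)
  6: (11, 0, 2, 2, 6)

The 6 indices split into 3 linkage classes (same alcove rep ⇔ same W_29-dot-orbit):

[[1, 6], [2], [3, 4, 5]]


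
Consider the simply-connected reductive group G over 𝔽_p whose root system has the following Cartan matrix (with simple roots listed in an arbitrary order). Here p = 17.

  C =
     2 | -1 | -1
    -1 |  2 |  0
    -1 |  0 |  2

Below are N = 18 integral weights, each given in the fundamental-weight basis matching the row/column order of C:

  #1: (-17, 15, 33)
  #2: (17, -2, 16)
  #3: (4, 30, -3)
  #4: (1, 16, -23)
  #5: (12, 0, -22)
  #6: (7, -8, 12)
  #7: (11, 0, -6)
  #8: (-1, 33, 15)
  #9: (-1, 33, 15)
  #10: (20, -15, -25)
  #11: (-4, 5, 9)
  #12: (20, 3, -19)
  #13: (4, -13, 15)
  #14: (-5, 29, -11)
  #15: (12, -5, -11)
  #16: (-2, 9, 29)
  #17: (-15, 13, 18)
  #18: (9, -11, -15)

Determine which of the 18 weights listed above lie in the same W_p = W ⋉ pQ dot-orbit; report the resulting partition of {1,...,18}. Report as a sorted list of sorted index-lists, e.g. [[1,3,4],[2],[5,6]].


Type A_3, rank 3, |W|=24; reorder rows/cols to standard.

W_17-reps of the 18 weights in Ā_17 (same 3-coord order as C):

  λ_1+ρ ↦ (1, 16, 0);  λ_2+ρ ↦ (1, 16, 0);  λ_3+ρ ↦ (12, 2, 3);  λ_4+ρ ↦ (12, 2, 3);  λ_5+ρ ↦ (1, 3, 9);  λ_6+ρ ↦ (1, 3, 9);  λ_7+ρ ↦ (7, 1, 5);  λ_8+ρ ↦ (1, 16, 0);  λ_9+ρ ↦ (1, 16, 0);  λ_10+ρ ↦ (10, 4, 0);  λ_11+ρ ↦ (3, 3, 7);  λ_12+ρ ↦ (1, 3, 9);  λ_13+ρ ↦ (7, 1, 5);  λ_14+ρ ↦ (1, 3, 9);  λ_15+ρ ↦ (1, 3, 9);  λ_16+ρ ↦ (7, 1, 5);  λ_17+ρ ↦ (12, 2, 3);  λ_18+ρ ↦ (10, 4, 0)

Linkage partition of the 18 weights (6 classes, p=17):

[[1, 2, 8, 9], [3, 4, 17], [5, 6, 12, 14, 15], [7, 13, 16], [10, 18], [11]]


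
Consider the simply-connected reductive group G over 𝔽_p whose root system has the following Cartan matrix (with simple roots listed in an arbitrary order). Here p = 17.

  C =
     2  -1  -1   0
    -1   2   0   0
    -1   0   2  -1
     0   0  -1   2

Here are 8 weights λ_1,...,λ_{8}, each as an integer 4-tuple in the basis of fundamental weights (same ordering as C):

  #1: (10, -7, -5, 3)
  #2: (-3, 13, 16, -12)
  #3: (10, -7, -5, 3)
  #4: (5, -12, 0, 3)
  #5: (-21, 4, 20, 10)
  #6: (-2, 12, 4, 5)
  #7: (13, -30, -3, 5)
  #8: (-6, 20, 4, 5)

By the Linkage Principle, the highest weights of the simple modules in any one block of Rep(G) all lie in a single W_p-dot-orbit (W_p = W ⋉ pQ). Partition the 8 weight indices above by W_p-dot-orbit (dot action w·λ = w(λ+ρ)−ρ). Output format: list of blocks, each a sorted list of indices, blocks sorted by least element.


Root system A_4: the 4×4 matrix C matches after relabeling.

Folding the 8 weights λ_j+ρ into Ā_17 (reps in the given 4-coord order):

  λ_1 → (1, 6, 4, 0)
  λ_2 → (2, 0, 3, 1)
  λ_3 → (1, 6, 4, 0)
  λ_4 → (1, 6, 4, 0)
  λ_5 → (2, 0, 3, 1)
  λ_6 → (1, 6, 4, 0)
  λ_7 → (2, 0, 3, 1)
  λ_8 → (1, 6, 4, 0)

These 8 weights hit 2 W_17-dot-orbits; sizes (5, 3):

[[1, 3, 4, 6, 8], [2, 5, 7]]


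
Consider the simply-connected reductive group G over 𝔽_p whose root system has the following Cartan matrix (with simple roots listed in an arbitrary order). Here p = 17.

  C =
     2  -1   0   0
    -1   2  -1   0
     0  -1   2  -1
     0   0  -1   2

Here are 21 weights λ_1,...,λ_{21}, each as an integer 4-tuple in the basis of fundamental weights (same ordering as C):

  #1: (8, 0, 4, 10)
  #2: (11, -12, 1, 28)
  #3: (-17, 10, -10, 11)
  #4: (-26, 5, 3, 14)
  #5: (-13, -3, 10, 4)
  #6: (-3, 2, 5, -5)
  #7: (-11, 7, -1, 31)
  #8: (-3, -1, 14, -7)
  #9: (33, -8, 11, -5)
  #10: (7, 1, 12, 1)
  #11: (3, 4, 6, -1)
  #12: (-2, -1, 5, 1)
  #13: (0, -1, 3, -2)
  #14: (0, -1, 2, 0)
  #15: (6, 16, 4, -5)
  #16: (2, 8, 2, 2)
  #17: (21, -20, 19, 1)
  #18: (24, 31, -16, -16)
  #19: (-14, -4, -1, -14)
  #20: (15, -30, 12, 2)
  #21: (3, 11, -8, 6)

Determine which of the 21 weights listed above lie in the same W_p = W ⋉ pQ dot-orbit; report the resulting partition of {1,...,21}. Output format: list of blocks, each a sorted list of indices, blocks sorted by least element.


Type A_4, rank 4, |W|=120; reorder rows/cols to standard.

W_17-reps of the 21 weights in Ā_17 (same 4-coord order as C):

  λ_1 → (0, 1, 5, 2) · λ_2 → (2, 9, 3, 2) · λ_3 → (2, 9, 3, 2) · λ_4 → (0, 2, 7, 6) · λ_5 → (2, 9, 3, 2) · λ_6 → (2, 1, 2, 4) · λ_7 → (0, 2, 7, 6) · λ_8 → (0, 2, 7, 6) · λ_9 → (4, 5, 7, 0) · λ_10 → (0, 2, 7, 6) · λ_11 → (4, 5, 7, 0) · λ_12 → (0, 1, 5, 2) · λ_13 → (1, 0, 3, 1) · λ_14 → (1, 0, 3, 1) · λ_15 → (4, 5, 7, 0) · λ_16 → (2, 9, 3, 2) · λ_17 → (2, 9, 3, 2) · λ_18 → (0, 2, 7, 6) · λ_19 → (1, 0, 3, 1) · λ_20 → (1, 0, 3, 1) · λ_21 → (4, 5, 7, 0)

Linkage partition of the 21 weights (6 classes, p=17):

[[1, 12], [2, 3, 5, 16, 17], [4, 7, 8, 10, 18], [6], [9, 11, 15, 21], [13, 14, 19, 20]]


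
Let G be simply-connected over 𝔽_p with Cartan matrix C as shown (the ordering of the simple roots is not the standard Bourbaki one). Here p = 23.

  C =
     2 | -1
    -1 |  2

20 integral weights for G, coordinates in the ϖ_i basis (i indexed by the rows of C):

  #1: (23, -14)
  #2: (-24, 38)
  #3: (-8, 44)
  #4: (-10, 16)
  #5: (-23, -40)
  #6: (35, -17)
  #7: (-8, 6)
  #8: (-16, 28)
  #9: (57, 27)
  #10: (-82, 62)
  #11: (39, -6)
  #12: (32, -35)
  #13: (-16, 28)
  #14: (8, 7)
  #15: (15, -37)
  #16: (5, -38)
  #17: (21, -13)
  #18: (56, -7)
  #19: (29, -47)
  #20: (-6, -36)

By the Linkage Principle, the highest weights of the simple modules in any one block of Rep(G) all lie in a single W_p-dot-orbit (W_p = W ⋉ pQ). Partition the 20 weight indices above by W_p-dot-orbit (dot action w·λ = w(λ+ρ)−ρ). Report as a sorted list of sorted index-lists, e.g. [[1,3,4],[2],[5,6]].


C ↔ A_2 under row/col permutation; |W(A_2)| = 6.

λ_j+ρ reflected into Ā_23 (⟨·,θ^∨⟩≤23); 2-tuples as given:

  λ_1 → (10, 12)
  λ_2 → (7, 0)
  λ_3 → (15, 1)
  λ_4 → (9, 8)
  λ_5 → (15, 1)
  λ_6 → (7, 3)
  λ_7 → (7, 0)
  λ_8 → (9, 8)
  λ_9 → (6, 12)
  λ_10 → (6, 12)
  λ_11 → (6, 12)
  λ_12 → (10, 12)
  λ_13 → (9, 8)
  λ_14 → (9, 8)
  λ_15 → (7, 3)
  λ_16 → (9, 8)
  λ_17 → (10, 12)
  λ_18 → (6, 12)
  λ_19 → (7, 0)
  λ_20 → (6, 12)

The 20 indices split into 6 linkage classes (same alcove rep ⇔ same W_23-dot-orbit):

[[1, 12, 17], [2, 7, 19], [3, 5], [4, 8, 13, 14, 16], [6, 15], [9, 10, 11, 18, 20]]


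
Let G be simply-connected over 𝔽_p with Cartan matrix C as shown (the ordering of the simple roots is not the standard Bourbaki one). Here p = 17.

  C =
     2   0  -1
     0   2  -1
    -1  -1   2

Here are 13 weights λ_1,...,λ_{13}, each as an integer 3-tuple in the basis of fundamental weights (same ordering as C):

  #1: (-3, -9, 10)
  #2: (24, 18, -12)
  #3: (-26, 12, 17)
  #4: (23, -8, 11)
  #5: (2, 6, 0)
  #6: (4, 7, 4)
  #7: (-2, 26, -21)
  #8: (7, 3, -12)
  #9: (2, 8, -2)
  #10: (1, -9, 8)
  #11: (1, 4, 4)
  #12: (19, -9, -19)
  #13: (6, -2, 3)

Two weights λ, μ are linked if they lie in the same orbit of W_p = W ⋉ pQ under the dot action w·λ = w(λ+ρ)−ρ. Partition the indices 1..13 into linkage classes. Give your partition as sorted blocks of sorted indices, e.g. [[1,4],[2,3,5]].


Cartan matrix: type A_3 (|W|=24); un-permuting the 3 rows.

Ā_17 reps of the 13 weights (A_3, coords as presented):

  λ_1 → (2, 8, 1);  λ_2 → (2, 8, 1);  λ_3 → (3, 7, 1);  λ_4 → (2, 5, 5);  λ_5 → (3, 7, 1);  λ_6 → (4, 7, 5);  λ_7 → (7, 1, 3);  λ_8 → (3, 7, 1);  λ_9 → (2, 8, 1);  λ_10 → (2, 8, 1);  λ_11 → (2, 5, 5);  λ_12 → (2, 8, 1);  λ_13 → (7, 1, 3)

Partition of {1..13} into 5 W_17-dot-orbits:

[[1, 2, 9, 10, 12], [3, 5, 8], [4, 11], [6], [7, 13]]


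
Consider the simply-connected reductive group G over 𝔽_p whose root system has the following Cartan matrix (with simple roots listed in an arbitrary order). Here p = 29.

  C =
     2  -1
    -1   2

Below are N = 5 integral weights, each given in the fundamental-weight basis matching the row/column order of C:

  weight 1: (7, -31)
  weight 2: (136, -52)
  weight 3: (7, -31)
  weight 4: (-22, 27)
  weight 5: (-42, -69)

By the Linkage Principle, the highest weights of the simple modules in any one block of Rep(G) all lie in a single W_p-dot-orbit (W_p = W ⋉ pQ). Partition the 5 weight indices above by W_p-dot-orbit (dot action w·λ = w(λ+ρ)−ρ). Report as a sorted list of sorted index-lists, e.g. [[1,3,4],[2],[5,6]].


Type A_2, rank 2, |W|=6; reorder rows/cols to standard.

W_29-reps of the 5 weights in Ā_29 (same 2-coord order as C):

  1: (21, 7) · 2: (21, 7) · 3: (21, 7) · 4: (21, 7) · 5: (7, 10)

Linkage partition of the 5 weights (2 classes, p=29):

[[1, 2, 3, 4], [5]]


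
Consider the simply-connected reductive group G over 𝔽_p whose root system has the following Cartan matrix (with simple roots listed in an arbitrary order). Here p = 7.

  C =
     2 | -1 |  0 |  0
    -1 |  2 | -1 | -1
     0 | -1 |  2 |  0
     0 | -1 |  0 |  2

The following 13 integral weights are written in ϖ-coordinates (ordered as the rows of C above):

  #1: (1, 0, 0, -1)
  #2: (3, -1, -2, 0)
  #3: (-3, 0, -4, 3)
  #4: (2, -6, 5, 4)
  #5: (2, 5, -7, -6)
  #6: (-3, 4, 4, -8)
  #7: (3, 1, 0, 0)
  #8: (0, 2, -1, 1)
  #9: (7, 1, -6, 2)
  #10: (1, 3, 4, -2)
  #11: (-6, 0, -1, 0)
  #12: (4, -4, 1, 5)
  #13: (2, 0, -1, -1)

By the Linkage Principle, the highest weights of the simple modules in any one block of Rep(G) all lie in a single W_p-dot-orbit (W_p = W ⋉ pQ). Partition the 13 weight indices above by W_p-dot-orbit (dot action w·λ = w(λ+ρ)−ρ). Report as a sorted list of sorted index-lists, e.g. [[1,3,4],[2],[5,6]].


Root system D_4: the 4×4 matrix C matches after relabeling.

Alcove-folded reps (p=7, 13 weights, presented ϖ-order):

  [1] (2, 1, 1, 0) · [2] (3, 1, 0, 0) · [3] (2, 1, 1, 0) · [4] (2, 1, 1, 0) · [5] (2, 1, 1, 0) · [6] (1, 1, 0, 2) · [7] (3, 1, 0, 0) · [8] (1, 1, 0, 2) · [9] (1, 1, 0, 2) · [10] (1, 1, 0, 2) · [11] (2, 1, 1, 0) · [12] (1, 1, 0, 2) · [13] (3, 1, 0, 0)

The 13 indices split into 3 linkage classes (same alcove rep ⇔ same W_7-dot-orbit):

[[1, 3, 4, 5, 11], [2, 7, 13], [6, 8, 9, 10, 12]]


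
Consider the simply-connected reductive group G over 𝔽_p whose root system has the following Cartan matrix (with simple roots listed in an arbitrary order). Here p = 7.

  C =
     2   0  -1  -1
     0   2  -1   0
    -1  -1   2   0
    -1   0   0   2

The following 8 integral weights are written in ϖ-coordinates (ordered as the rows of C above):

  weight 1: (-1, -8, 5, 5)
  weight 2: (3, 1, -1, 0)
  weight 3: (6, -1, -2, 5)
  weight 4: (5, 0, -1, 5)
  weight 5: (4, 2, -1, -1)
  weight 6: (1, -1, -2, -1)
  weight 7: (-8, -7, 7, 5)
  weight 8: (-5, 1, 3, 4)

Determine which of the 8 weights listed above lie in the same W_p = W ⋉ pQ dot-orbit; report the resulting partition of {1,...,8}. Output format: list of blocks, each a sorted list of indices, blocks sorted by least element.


Type A_4, rank 4, |W|=120; reorder rows/cols to standard.

Ā_7 reps of the 8 weights (A_4, coords as presented):

  [1] (1, 1, 0, 0);  [2] (4, 2, 0, 1);  [3] (1, 0, 5, 0);  [4] (1, 0, 5, 0);  [5] (4, 2, 0, 1);  [6] (1, 1, 0, 0);  [7] (1, 0, 5, 0);  [8] (4, 2, 0, 1)

Grouping the 8 weights by Ā_7-representative: 3 linkage classes.

[[1, 6], [2, 5, 8], [3, 4, 7]]


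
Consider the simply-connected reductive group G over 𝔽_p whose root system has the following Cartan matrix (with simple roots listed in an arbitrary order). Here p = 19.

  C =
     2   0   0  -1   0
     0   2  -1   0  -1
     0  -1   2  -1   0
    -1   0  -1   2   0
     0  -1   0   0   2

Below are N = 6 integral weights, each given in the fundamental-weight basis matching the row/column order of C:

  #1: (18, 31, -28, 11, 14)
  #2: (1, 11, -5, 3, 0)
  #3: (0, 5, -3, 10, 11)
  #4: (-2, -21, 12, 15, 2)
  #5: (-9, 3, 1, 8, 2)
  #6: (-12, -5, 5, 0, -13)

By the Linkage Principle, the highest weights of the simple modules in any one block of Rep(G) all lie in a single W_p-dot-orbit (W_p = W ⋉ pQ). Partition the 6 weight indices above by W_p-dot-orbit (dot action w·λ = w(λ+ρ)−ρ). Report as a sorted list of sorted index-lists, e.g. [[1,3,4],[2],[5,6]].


C ↔ A_5 under row/col permutation; |W(A_5)| = 720.

Folding the 6 weights λ_j+ρ into Ā_19 (reps in the given 5-coord order):

  λ_1 → (2, 8, 4, 0, 1) · λ_2 → (2, 8, 4, 0, 1) · λ_3 → (8, 4, 2, 1, 3) · λ_4 → (8, 4, 2, 1, 3) · λ_5 → (8, 4, 2, 1, 3) · λ_6 → (8, 4, 2, 1, 3)

The 6 indices split into 2 linkage classes (same alcove rep ⇔ same W_19-dot-orbit):

[[1, 2], [3, 4, 5, 6]]


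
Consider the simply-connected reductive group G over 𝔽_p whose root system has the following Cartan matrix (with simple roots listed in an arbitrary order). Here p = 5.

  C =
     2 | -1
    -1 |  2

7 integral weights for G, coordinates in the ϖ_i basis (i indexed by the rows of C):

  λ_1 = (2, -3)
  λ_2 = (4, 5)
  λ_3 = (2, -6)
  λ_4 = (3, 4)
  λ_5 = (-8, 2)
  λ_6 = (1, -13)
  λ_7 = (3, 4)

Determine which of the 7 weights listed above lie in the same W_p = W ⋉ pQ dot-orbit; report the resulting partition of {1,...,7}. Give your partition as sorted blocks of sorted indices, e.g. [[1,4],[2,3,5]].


Dynkin diagram of C (from the 2 off-diagonal −1 entries): A_2.

Alcove-folded reps (p=5, 7 weights, presented ϖ-order):

    1: (1, 2)
    2: (0, 1)
    3: (2, 3)
    4: (0, 1)
    5: (1, 2)
    6: (2, 3)
    7: (0, 1)

These 7 weights hit 3 W_5-dot-orbits; sizes (2, 3, 2):

[[1, 5], [2, 4, 7], [3, 6]]


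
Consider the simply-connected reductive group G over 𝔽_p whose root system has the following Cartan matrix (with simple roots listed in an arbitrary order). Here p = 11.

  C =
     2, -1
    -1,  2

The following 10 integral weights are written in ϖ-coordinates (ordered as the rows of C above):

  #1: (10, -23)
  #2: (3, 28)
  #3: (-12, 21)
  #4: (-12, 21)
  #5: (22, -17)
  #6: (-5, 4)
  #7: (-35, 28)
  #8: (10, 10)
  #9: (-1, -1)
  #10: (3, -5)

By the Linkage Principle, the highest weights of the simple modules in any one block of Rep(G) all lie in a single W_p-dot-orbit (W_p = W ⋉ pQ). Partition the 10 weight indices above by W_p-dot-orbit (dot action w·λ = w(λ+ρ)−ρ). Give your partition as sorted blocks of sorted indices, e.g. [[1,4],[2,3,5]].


A_2 Cartan matrix, 2 simple roots permuted; ρ=(1,1).

Folding the 10 weights λ_j+ρ into Ā_11 (reps in the given 2-coord order):

  1: (0, 0) · 2: (0, 4) · 3: (0, 0) · 4: (0, 0) · 5: (4, 1) · 6: (4, 1) · 7: (4, 1) · 8: (0, 0) · 9: (0, 0) · 10: (0, 4)

3 distinct reps among the 10 weights ⇒ 3 W_11-linkage classes:

[[1, 3, 4, 8, 9], [2, 10], [5, 6, 7]]


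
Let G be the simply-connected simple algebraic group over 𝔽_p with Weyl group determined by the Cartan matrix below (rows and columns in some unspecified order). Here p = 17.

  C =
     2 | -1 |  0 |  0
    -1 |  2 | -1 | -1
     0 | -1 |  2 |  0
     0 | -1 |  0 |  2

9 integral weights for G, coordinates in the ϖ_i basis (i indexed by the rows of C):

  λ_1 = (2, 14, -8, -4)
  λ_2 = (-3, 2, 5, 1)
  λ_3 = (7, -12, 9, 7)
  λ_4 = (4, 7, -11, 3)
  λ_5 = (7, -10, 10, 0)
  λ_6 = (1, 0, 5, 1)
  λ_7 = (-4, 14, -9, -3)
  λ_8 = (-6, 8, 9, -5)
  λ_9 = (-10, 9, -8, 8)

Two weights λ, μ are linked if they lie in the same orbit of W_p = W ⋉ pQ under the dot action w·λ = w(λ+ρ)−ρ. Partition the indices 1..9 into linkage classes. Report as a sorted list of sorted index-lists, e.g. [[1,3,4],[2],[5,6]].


C ↔ D_4 under row/col permutation; |W(D_4)| = 192.

Folding the 9 weights λ_j+ρ into Ā_17 (reps in the given 4-coord order):

    [1] (2, 1, 6, 2)
    [2] (2, 1, 6, 2)
    [3] (3, 4, 1, 3)
    [4] (3, 2, 8, 2)
    [5] (1, 0, 2, 8)
    [6] (2, 1, 6, 2)
    [7] (3, 2, 8, 2)
    [8] (3, 2, 8, 2)
    [9] (3, 4, 1, 3)

Linkage partition of the 9 weights (4 classes, p=17):

[[1, 2, 6], [3, 9], [4, 7, 8], [5]]


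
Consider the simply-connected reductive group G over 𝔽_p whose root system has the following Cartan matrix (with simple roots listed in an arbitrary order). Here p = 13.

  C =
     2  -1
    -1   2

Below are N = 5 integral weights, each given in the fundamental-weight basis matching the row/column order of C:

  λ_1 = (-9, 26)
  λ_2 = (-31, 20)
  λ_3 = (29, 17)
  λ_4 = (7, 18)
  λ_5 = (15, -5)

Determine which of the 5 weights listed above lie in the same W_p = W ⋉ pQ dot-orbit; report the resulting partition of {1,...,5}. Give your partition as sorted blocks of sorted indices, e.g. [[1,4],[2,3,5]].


A_2 Cartan matrix, 2 simple roots permuted; ρ=(1,1).

Folding the 5 weights λ_j+ρ into Ā_13 (reps in the given 2-coord order):

  λ_1 → (5, 1)
  λ_2 → (4, 4)
  λ_3 → (4, 4)
  λ_4 → (5, 1)
  λ_5 → (9, 1)

The 5 indices split into 3 linkage classes (same alcove rep ⇔ same W_13-dot-orbit):

[[1, 4], [2, 3], [5]]


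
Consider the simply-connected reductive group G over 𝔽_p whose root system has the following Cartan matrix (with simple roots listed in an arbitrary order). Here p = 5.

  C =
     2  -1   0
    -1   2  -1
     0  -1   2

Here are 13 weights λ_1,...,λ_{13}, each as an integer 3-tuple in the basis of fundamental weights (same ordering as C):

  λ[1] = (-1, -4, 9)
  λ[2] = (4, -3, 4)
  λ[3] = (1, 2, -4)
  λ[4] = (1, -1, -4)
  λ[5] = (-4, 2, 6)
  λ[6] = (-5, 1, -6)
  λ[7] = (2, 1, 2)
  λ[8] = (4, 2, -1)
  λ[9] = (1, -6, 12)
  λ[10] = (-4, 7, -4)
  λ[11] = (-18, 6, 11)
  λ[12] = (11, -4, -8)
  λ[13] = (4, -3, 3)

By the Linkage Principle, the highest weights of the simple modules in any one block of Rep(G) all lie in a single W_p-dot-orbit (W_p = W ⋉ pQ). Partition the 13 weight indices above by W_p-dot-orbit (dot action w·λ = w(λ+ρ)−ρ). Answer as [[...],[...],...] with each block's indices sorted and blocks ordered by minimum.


A_3 Cartan matrix, 3 simple roots permuted; ρ=(1,1,1).

Each λ_j+ρ reduced to Ā_5; 3-tuples below use C's row order:

    [1] (0, 2, 0)
    [2] (0, 2, 0)
    [3] (2, 0, 3)
    [4] (1, 2, 0)
    [5] (0, 2, 0)
    [6] (1, 2, 0)
    [7] (0, 2, 0)
    [8] (2, 0, 3)
    [9] (2, 0, 3)
    [10] (0, 2, 0)
    [11] (1, 2, 0)
    [12] (1, 2, 0)
    [13] (1, 2, 0)

Grouping the 13 weights by Ā_5-representative: 3 linkage classes.

[[1, 2, 5, 7, 10], [3, 8, 9], [4, 6, 11, 12, 13]]
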